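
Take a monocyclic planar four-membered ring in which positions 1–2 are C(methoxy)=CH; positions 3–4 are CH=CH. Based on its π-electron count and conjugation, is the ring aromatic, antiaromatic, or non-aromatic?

Antiaromatic

All ring atoms are sp² and supply a p orbital to the ring (the double-bond atoms are sp², each contributing one p electron); the conjugation is uninterrupted.
Adding the contributions, 2 × 2 = 4 from the 2 double-bond units.
With 4 = 4·1 π electrons, Hückel's rule classifies the planar ring as antiaromatic.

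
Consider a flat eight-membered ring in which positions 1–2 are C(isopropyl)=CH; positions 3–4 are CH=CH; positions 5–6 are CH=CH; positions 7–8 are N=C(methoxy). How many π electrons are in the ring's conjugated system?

Check conjugation: each doubly-bonded ring atom is sp² with one p-orbital electron; the doubly-bonded nitrogens are pyridine-type — their lone pairs lie in the ring plane, leaving one electron in the p orbital — every position has a p orbital, so the cyclic π system is continuous.
Tallying contributions gives 4 × 2 = 8 from the 4 double-bond units.

8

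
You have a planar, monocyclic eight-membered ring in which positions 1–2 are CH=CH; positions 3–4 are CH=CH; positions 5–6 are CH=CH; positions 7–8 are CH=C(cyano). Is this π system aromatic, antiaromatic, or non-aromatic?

Antiaromatic

The p orbitals form a continuous loop: the double-bond atoms are sp², each contributing one p electron. The ring is fully conjugated.
π-electron count: 4 × 2 = 8 from the 4 double-bond units.
With 8 = 4·2 π electrons, Hückel's rule classifies the planar ring as antiaromatic.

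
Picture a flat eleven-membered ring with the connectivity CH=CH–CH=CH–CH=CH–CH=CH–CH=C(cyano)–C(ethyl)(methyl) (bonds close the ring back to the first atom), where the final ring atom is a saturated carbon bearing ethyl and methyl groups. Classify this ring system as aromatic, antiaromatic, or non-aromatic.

Non-aromatic

The C(ethyl)(methyl) carbon is saturated: that saturated carbon is sp³ and has no p orbital in the ring π system. Conjugation is not continuous around the ring.
A ring that is not fully conjugated cannot be aromatic or antiaromatic regardless of its π-electron count.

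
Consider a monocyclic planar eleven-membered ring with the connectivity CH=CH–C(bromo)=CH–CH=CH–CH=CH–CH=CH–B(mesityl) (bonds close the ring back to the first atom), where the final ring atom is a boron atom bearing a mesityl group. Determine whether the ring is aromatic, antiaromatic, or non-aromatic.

All ring atoms are sp² and supply a p orbital to the ring (the double-bond atoms are sp², each contributing one p electron; the boron has an empty p orbital); the conjugation is uninterrupted.
Adding the contributions, 5 × 2 = 10 from the double-bond units + 0 from the B(mesityl) atom = 10.
That gives a 4n+2 count (10, n = 2).

Aromatic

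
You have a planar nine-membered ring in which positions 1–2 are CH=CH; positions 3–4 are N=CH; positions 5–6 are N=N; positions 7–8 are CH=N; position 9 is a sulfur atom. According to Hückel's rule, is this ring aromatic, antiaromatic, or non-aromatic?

Aromatic

The p orbitals form a continuous loop: each doubly-bonded ring atom is sp² with one p-orbital electron; the doubly-bonded nitrogens are pyridine-type — their lone pairs lie in the ring plane, leaving one electron in the p orbital; the sulfur donates one lone pair from its p orbital. The ring is fully conjugated.
Adding the contributions, 4 × 2 = 8 from the double-bond units + 2 from the S atom = 10.
Since 10 = 4·2 + 2, the ring meets the 4n+2 criterion.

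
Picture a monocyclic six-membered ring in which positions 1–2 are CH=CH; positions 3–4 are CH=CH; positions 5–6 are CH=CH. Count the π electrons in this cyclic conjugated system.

Check conjugation: the double-bond atoms are sp², each contributing one p electron — every position has a p orbital, so the cyclic π system is continuous.
π-electron count: 3 × 2 = 6 from the 3 double-bond units.

6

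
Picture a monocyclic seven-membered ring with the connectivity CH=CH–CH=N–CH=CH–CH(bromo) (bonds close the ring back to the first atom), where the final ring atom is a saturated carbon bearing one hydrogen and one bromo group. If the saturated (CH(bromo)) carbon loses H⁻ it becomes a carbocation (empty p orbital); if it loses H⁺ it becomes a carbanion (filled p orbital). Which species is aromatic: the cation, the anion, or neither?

In both ions every ring atom is sp² and contributes a p orbital, so both rings are fully conjugated.
Cation: 3 × 2 + 0 = 6 π electrons → 4(1)+2, aromatic.
Anion: 3 × 2 + 2 = 8 π electrons → 4(2), antiaromatic.

The cation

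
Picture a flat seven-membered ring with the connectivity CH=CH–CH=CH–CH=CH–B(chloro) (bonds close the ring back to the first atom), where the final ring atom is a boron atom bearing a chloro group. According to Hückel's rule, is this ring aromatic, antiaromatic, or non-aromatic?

Every ring atom contributes a p orbital perpendicular to the ring (the double-bond atoms are sp², each contributing one p electron; the boron has an empty p orbital), so the π system is cyclic and fully conjugated.
Adding the contributions, 3 × 2 = 6 from the double-bond units + 0 from the B(chloro) atom = 6.
That gives a 4n+2 count (6, n = 1).

Aromatic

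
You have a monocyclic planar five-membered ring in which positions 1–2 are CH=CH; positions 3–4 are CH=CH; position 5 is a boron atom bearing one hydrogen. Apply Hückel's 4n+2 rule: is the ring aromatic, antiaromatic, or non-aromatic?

Antiaromatic

Every ring atom contributes a p orbital perpendicular to the ring (every atom in a ring double bond is sp² and brings one electron to the p orbital; the boron has an empty p orbital), so the π system is cyclic and fully conjugated.
Counting π electrons: 2 × 2 = 4 from the double-bond units + 0 from the BH atom = 4.
A 4n π count (4, n = 1) in a planar conjugated ring means antiaromatic.
(This ring is borole.)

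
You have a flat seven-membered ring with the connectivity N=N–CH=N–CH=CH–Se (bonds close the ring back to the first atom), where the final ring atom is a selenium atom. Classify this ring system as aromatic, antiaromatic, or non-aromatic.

The p orbitals form a continuous loop: each doubly-bonded ring atom is sp² with one p-orbital electron; each =N– nitrogen is pyridine-type (lone pair in the sp² plane, one electron in the p orbital); the selenium donates one lone pair from its p orbital. The ring is fully conjugated.
Tallying contributions gives 3 × 2 = 6 from the double-bond units + 2 from the Se atom = 8.
A 4n π count (8, n = 2) in a planar conjugated ring means antiaromatic.

Antiaromatic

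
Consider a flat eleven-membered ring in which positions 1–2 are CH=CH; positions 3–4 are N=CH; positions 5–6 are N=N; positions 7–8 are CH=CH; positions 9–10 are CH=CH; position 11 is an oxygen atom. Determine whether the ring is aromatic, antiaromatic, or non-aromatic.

Every ring atom contributes a p orbital perpendicular to the ring (the double-bond atoms are sp², each contributing one p electron; each sp² =N– keeps its lone pair in-plane and puts one electron into the π system; the oxygen donates one lone pair from its p orbital), so the π system is cyclic and fully conjugated.
Adding the contributions, 5 × 2 = 10 from the double-bond units + 2 from the O atom = 12.
12 is a 4n count (n = 3), so the planar conjugated ring is antiaromatic.

Antiaromatic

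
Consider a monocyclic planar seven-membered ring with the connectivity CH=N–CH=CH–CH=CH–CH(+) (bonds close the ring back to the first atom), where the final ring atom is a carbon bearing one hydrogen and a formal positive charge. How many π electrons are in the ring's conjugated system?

6

Every ring atom contributes a p orbital perpendicular to the ring (the double-bond atoms are sp², each contributing one p electron; the doubly-bonded nitrogens are pyridine-type — their lone pairs lie in the ring plane, leaving one electron in the p orbital; the carbocation has an empty p orbital), so the π system is cyclic and fully conjugated.
Counting π electrons: 3 × 2 = 6 from the double-bond units + 0 from the CH(+) atom = 6.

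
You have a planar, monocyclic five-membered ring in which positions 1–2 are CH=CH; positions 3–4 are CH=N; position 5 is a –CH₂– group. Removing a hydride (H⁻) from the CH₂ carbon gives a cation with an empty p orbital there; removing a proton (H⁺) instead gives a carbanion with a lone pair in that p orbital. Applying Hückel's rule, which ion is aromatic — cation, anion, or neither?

In either ion the ring is fully conjugated: every atom, including the new sp² carbon, supplies a p orbital.
Cation: 2 × 2 + 0 = 4 π electrons → 4(1), antiaromatic.
Anion: 2 × 2 + 2 = 6 π electrons → 4(1)+2, aromatic.

The anion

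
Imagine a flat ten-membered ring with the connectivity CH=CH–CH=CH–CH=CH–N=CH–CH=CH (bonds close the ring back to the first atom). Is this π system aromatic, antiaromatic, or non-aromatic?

Aromatic

Check conjugation: each doubly-bonded ring atom is sp² with one p-orbital electron; the doubly-bonded nitrogens are pyridine-type — their lone pairs lie in the ring plane, leaving one electron in the p orbital — every position has a p orbital, so the cyclic π system is continuous.
Tallying contributions gives 5 × 2 = 10 from the 5 double-bond units.
With 10 π electrons (n = 2), the Hückel 4n+2 condition holds.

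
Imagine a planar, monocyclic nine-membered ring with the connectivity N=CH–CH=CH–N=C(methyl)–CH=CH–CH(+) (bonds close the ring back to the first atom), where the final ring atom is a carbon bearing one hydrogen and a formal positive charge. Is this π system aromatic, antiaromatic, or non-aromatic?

Every ring atom contributes a p orbital perpendicular to the ring (each doubly-bonded ring atom is sp² with one p-orbital electron; each =N– nitrogen is pyridine-type (lone pair in the sp² plane, one electron in the p orbital); the carbocation has an empty p orbital), so the π system is cyclic and fully conjugated.
Tallying contributions gives 4 × 2 = 8 from the double-bond units + 0 from the CH(+) atom = 8.
A 4n π count (8, n = 2) in a planar conjugated ring means antiaromatic.

Antiaromatic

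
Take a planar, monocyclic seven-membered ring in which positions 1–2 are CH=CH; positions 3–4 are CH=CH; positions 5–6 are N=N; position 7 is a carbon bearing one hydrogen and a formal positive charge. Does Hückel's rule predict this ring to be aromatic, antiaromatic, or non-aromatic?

The p orbitals form a continuous loop: the double-bond atoms are sp², each contributing one p electron; the doubly-bonded nitrogens are pyridine-type — their lone pairs lie in the ring plane, leaving one electron in the p orbital; the carbocation has an empty p orbital. The ring is fully conjugated.
π-electron count: 3 × 2 = 6 from the double-bond units + 0 from the CH(+) atom = 6.
Since 6 = 4·1 + 2, the ring meets the 4n+2 criterion.

Aromatic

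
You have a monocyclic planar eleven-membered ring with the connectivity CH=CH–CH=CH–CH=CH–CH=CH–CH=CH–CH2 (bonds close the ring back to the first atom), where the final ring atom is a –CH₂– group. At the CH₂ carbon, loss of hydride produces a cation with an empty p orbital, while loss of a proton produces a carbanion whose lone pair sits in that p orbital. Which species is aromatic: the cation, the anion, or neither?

The cation

In either ion the ring is fully conjugated: every atom, including the new sp² carbon, supplies a p orbital.
Cation: 5 × 2 + 0 = 10 π electrons → 4(2)+2, aromatic.
Anion: 5 × 2 + 2 = 12 π electrons → 4(3), antiaromatic.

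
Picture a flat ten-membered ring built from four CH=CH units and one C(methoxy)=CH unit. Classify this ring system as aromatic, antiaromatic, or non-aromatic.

Aromatic

Every ring atom contributes a p orbital perpendicular to the ring (every atom in a ring double bond is sp² and brings one electron to the p orbital), so the π system is cyclic and fully conjugated.
Counting π electrons: 5 × 2 = 10 from the 5 double-bond units.
With 10 π electrons (n = 2), the Hückel 4n+2 condition holds.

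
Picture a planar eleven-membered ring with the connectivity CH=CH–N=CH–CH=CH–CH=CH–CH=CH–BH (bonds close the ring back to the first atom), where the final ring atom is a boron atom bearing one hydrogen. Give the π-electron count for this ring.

10

The p orbitals form a continuous loop: the double-bond atoms are sp², each contributing one p electron; the doubly-bonded nitrogens are pyridine-type — their lone pairs lie in the ring plane, leaving one electron in the p orbital; the boron has an empty p orbital. The ring is fully conjugated.
π-electron count: 5 × 2 = 10 from the double-bond units + 0 from the BH atom = 10.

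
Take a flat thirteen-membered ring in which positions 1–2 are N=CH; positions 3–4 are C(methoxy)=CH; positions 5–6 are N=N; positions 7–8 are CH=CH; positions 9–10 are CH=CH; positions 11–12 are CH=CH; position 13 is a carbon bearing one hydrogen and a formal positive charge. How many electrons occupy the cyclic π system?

Check conjugation: each doubly-bonded ring atom is sp² with one p-orbital electron; the doubly-bonded nitrogens are pyridine-type — their lone pairs lie in the ring plane, leaving one electron in the p orbital; the carbocation has an empty p orbital — every position has a p orbital, so the cyclic π system is continuous.
π-electron count: 6 × 2 = 12 from the double-bond units + 0 from the CH(+) atom = 12.

12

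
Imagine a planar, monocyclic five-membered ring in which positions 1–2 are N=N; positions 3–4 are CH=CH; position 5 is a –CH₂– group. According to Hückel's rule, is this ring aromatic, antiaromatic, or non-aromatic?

At the CH2 position, the tetrahedral CH₂ carbon is sp³ and has no p orbital in the ring π system; the ring's p-orbital overlap is broken there.
Hückel's rule only applies to fully conjugated rings, so this one is simply non-aromatic.

Non-aromatic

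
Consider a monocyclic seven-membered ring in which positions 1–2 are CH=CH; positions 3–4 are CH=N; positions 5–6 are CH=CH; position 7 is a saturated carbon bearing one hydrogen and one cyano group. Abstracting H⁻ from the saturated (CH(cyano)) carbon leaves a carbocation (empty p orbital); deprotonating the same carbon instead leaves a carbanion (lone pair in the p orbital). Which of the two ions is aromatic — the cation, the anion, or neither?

The cation

In both ions every ring atom is sp² and contributes a p orbital, so both rings are fully conjugated.
Cation: 3 × 2 + 0 = 6 π electrons → 4(1)+2, aromatic.
Anion: 3 × 2 + 2 = 8 π electrons → 4(2), antiaromatic.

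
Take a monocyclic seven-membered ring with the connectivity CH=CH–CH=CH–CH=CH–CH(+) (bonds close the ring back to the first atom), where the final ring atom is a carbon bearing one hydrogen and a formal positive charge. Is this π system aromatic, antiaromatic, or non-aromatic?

Aromatic

The p orbitals form a continuous loop: each doubly-bonded ring atom is sp² with one p-orbital electron; the carbocation has an empty p orbital. The ring is fully conjugated.
Tallying contributions gives 3 × 2 = 6 from the double-bond units + 0 from the CH(+) atom = 6.
Since 6 = 4·1 + 2, the ring meets the 4n+2 criterion.
(The species described is the tropylium cation.)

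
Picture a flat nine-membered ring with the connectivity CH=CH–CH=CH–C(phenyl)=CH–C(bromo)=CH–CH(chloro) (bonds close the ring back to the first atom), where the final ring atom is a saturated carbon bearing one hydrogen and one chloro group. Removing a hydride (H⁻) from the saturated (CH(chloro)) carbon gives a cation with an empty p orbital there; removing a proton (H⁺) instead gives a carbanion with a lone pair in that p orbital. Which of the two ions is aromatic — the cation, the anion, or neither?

The anion

Once that carbon is sp², every ring atom has a p orbital and both ions are fully conjugated.
Cation: 4 × 2 + 0 = 8 π electrons → 4(2), antiaromatic.
Anion: 4 × 2 + 2 = 10 π electrons → 4(2)+2, aromatic.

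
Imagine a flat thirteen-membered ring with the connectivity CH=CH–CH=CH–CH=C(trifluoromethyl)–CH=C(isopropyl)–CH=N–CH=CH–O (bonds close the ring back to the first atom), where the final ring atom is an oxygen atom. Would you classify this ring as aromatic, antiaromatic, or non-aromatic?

Aromatic

Check conjugation: each doubly-bonded ring atom is sp² with one p-orbital electron; each =N– nitrogen is pyridine-type (lone pair in the sp² plane, one electron in the p orbital); the oxygen donates one lone pair from its p orbital — every position has a p orbital, so the cyclic π system is continuous.
Adding the contributions, 6 × 2 = 12 from the double-bond units + 2 from the O atom = 14.
14 = 4(3) + 2, which satisfies Hückel's 4n+2 rule.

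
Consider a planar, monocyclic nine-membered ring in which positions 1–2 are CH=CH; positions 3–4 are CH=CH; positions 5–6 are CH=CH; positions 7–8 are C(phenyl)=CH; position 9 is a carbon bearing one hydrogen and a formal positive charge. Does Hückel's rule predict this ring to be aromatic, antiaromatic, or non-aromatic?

Antiaromatic

Check conjugation: every atom in a ring double bond is sp² and brings one electron to the p orbital; the carbocation has an empty p orbital — every position has a p orbital, so the cyclic π system is continuous.
Counting π electrons: 4 × 2 = 8 from the double-bond units + 0 from the CH(+) atom = 8.
A 4n π count (8, n = 2) in a planar conjugated ring means antiaromatic.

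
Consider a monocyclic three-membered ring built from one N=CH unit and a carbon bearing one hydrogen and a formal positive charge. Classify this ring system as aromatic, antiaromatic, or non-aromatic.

The p orbitals form a continuous loop: the double-bond atoms are sp², each contributing one p electron; the doubly-bonded nitrogens are pyridine-type — their lone pairs lie in the ring plane, leaving one electron in the p orbital; the carbocation has an empty p orbital. The ring is fully conjugated.
Tallying contributions gives 1 × 2 = 2 from the double-bond unit + 0 from the CH(+) atom = 2.
With 2 π electrons (n = 0), the Hückel 4n+2 condition holds.

Aromatic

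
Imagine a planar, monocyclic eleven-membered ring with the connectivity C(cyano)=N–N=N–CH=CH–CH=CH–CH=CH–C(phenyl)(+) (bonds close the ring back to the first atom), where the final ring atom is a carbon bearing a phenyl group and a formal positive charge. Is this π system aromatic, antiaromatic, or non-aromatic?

Aromatic

The p orbitals form a continuous loop: each doubly-bonded ring atom is sp² with one p-orbital electron; each =N– nitrogen is pyridine-type (lone pair in the sp² plane, one electron in the p orbital); the carbocation has an empty p orbital. The ring is fully conjugated.
Adding the contributions, 5 × 2 = 10 from the double-bond units + 0 from the C(phenyl)(+) atom = 10.
With 10 π electrons (n = 2), the Hückel 4n+2 condition holds.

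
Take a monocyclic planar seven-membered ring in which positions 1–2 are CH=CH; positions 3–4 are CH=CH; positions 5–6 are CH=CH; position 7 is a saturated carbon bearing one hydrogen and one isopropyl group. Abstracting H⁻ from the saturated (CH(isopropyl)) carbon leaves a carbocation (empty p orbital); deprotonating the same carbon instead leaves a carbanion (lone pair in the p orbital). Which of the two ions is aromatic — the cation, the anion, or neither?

In either ion the ring is fully conjugated: every atom, including the new sp² carbon, supplies a p orbital.
Cation: 3 × 2 + 0 = 6 π electrons → 4(1)+2, aromatic.
Anion: 3 × 2 + 2 = 8 π electrons → 4(2), antiaromatic.

The cation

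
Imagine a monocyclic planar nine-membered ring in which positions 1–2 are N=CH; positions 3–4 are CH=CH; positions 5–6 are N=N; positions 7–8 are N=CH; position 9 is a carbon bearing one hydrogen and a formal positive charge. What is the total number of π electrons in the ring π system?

8

The p orbitals form a continuous loop: each doubly-bonded ring atom is sp² with one p-orbital electron; each sp² =N– keeps its lone pair in-plane and puts one electron into the π system; the carbocation has an empty p orbital. The ring is fully conjugated.
Tallying contributions gives 4 × 2 = 8 from the double-bond units + 0 from the CH(+) atom = 8.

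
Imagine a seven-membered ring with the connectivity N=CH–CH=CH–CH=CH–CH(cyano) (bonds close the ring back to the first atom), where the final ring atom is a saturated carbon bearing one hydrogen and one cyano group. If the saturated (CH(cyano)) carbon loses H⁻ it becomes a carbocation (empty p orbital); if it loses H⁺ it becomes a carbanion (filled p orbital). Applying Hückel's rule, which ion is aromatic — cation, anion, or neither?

The cation

Once that carbon is sp², every ring atom has a p orbital and both ions are fully conjugated.
Cation: 3 × 2 + 0 = 6 π electrons → 4(1)+2, aromatic.
Anion: 3 × 2 + 2 = 8 π electrons → 4(2), antiaromatic.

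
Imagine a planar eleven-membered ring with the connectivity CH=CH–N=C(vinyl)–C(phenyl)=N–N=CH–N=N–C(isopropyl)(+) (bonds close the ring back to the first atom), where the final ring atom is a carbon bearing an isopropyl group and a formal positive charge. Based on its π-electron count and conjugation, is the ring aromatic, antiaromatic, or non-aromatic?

Aromatic

Check conjugation: every atom in a ring double bond is sp² and brings one electron to the p orbital; each sp² =N– keeps its lone pair in-plane and puts one electron into the π system; the carbocation has an empty p orbital — every position has a p orbital, so the cyclic π system is continuous.
Adding the contributions, 5 × 2 = 10 from the double-bond units + 0 from the C(isopropyl)(+) atom = 10.
That gives a 4n+2 count (10, n = 2).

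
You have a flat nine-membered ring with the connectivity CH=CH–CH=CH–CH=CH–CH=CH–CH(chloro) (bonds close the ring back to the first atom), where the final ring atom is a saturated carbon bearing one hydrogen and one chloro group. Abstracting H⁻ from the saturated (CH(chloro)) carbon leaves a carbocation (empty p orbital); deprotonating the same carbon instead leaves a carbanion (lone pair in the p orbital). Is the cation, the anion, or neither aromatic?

Both ions have a continuous loop of p orbitals — each ring atom is sp².
Cation: 4 × 2 + 0 = 8 π electrons → 4(2), antiaromatic.
Anion: 4 × 2 + 2 = 10 π electrons → 4(2)+2, aromatic.

The anion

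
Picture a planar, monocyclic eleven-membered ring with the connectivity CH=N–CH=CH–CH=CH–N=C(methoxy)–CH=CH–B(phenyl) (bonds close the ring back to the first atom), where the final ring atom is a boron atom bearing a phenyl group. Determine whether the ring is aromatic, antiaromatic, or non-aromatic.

The p orbitals form a continuous loop: the double-bond atoms are sp², each contributing one p electron; each sp² =N– keeps its lone pair in-plane and puts one electron into the π system; the boron has an empty p orbital. The ring is fully conjugated.
π-electron count: 5 × 2 = 10 from the double-bond units + 0 from the B(phenyl) atom = 10.
That gives a 4n+2 count (10, n = 2).

Aromatic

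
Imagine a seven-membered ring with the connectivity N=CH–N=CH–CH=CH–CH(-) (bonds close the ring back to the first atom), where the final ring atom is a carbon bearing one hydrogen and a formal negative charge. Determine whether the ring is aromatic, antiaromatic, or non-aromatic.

Antiaromatic

The p orbitals form a continuous loop: each doubly-bonded ring atom is sp² with one p-orbital electron; each =N– nitrogen is pyridine-type (lone pair in the sp² plane, one electron in the p orbital); the carbanion's lone pair occupies the p orbital. The ring is fully conjugated.
π-electron count: 3 × 2 = 6 from the double-bond units + 2 from the CH(-) atom = 8.
A 4n π count (8, n = 2) in a planar conjugated ring means antiaromatic.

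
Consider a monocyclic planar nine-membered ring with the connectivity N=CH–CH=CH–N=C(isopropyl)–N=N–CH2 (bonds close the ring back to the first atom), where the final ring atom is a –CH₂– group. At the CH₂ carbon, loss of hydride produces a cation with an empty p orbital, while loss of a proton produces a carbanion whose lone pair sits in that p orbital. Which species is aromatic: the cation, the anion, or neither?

The anion

In either ion the ring is fully conjugated: every atom, including the new sp² carbon, supplies a p orbital.
Cation: 4 × 2 + 0 = 8 π electrons → 4(2), antiaromatic.
Anion: 4 × 2 + 2 = 10 π electrons → 4(2)+2, aromatic.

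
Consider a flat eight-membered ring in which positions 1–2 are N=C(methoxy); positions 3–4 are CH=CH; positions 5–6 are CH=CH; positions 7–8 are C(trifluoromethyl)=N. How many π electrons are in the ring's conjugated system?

Every ring atom contributes a p orbital perpendicular to the ring (each doubly-bonded ring atom is sp² with one p-orbital electron; each sp² =N– keeps its lone pair in-plane and puts one electron into the π system), so the π system is cyclic and fully conjugated.
Adding the contributions, 4 × 2 = 8 from the 4 double-bond units.

8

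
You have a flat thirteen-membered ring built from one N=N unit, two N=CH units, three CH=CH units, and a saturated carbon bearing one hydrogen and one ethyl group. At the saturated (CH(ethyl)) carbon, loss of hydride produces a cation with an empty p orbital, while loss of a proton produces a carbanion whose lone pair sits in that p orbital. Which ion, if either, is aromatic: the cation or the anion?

The anion

In either ion the ring is fully conjugated: every atom, including the new sp² carbon, supplies a p orbital.
Cation: 6 × 2 + 0 = 12 π electrons → 4(3), antiaromatic.
Anion: 6 × 2 + 2 = 14 π electrons → 4(3)+2, aromatic.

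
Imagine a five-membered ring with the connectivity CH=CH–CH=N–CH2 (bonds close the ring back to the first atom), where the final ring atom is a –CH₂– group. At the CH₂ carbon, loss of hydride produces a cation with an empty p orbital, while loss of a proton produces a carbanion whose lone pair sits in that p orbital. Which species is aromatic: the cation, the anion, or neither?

Once that carbon is sp², every ring atom has a p orbital and both ions are fully conjugated.
Cation: 2 × 2 + 0 = 4 π electrons → 4(1), antiaromatic.
Anion: 2 × 2 + 2 = 6 π electrons → 4(1)+2, aromatic.

The anion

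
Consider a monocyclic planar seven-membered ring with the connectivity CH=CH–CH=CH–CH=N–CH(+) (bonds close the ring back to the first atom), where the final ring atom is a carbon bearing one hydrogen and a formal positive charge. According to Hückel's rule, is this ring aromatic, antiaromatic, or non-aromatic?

Aromatic

Every ring atom contributes a p orbital perpendicular to the ring (the double-bond atoms are sp², each contributing one p electron; each sp² =N– keeps its lone pair in-plane and puts one electron into the π system; the carbocation has an empty p orbital), so the π system is cyclic and fully conjugated.
Tallying contributions gives 3 × 2 = 6 from the double-bond units + 0 from the CH(+) atom = 6.
Since 6 = 4·1 + 2, the ring meets the 4n+2 criterion.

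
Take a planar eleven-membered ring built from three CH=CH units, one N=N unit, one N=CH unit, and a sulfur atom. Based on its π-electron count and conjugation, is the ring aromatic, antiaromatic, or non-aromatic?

Antiaromatic

All ring atoms are sp² and supply a p orbital to the ring (the double-bond atoms are sp², each contributing one p electron; each =N– nitrogen is pyridine-type (lone pair in the sp² plane, one electron in the p orbital); the sulfur donates one lone pair from its p orbital); the conjugation is uninterrupted.
Counting π electrons: 5 × 2 = 10 from the double-bond units + 2 from the S atom = 12.
A 4n π count (12, n = 3) in a planar conjugated ring means antiaromatic.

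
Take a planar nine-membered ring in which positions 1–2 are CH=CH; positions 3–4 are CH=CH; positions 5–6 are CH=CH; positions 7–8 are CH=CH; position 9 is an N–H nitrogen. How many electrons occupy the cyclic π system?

Every ring atom contributes a p orbital perpendicular to the ring (each doubly-bonded ring atom is sp² with one p-orbital electron; the pyrrole-type nitrogen donates its lone pair from the p orbital), so the π system is cyclic and fully conjugated.
Tallying contributions gives 4 × 2 = 8 from the double-bond units + 2 from the NH atom = 10.

10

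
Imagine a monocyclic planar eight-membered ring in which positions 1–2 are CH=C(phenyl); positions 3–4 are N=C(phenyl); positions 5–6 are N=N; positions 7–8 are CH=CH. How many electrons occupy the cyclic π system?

All ring atoms are sp² and supply a p orbital to the ring (the double-bond atoms are sp², each contributing one p electron; the doubly-bonded nitrogens are pyridine-type — their lone pairs lie in the ring plane, leaving one electron in the p orbital); the conjugation is uninterrupted.
π-electron count: 4 × 2 = 8 from the 4 double-bond units.

8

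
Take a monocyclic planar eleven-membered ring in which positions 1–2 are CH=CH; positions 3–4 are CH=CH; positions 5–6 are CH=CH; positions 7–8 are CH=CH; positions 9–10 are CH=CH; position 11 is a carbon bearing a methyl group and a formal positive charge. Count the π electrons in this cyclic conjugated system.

The p orbitals form a continuous loop: the double-bond atoms are sp², each contributing one p electron; the carbocation has an empty p orbital. The ring is fully conjugated.
Adding the contributions, 5 × 2 = 10 from the double-bond units + 0 from the C(methyl)(+) atom = 10.

10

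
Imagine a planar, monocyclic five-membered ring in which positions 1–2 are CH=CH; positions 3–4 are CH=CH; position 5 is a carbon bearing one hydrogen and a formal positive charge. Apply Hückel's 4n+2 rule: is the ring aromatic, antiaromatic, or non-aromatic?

Every ring atom contributes a p orbital perpendicular to the ring (every atom in a ring double bond is sp² and brings one electron to the p orbital; the carbocation has an empty p orbital), so the π system is cyclic and fully conjugated.
Tallying contributions gives 2 × 2 = 4 from the double-bond units + 0 from the CH(+) atom = 4.
4 = 4(1); a planar, fully conjugated 4n system is antiaromatic.

Antiaromatic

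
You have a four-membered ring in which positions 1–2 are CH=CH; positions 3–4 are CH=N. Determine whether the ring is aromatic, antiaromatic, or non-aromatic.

All ring atoms are sp² and supply a p orbital to the ring (every atom in a ring double bond is sp² and brings one electron to the p orbital; the doubly-bonded nitrogens are pyridine-type — their lone pairs lie in the ring plane, leaving one electron in the p orbital); the conjugation is uninterrupted.
Adding the contributions, 2 × 2 = 4 from the 2 double-bond units.
With 4 = 4·1 π electrons, Hückel's rule classifies the planar ring as antiaromatic.

Antiaromatic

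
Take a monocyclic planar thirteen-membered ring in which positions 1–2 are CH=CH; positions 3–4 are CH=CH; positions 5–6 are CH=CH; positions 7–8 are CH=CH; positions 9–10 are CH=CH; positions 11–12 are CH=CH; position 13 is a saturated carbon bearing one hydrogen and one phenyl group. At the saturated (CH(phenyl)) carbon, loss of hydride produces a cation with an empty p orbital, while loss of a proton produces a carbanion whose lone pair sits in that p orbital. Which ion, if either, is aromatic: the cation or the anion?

Once that carbon is sp², every ring atom has a p orbital and both ions are fully conjugated.
Cation: 6 × 2 + 0 = 12 π electrons → 4(3), antiaromatic.
Anion: 6 × 2 + 2 = 14 π electrons → 4(3)+2, aromatic.

The anion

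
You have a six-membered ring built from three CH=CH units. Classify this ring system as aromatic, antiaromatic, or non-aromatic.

All ring atoms are sp² and supply a p orbital to the ring (the double-bond atoms are sp², each contributing one p electron); the conjugation is uninterrupted.
π-electron count: 3 × 2 = 6 from the 3 double-bond units.
Since 6 = 4·1 + 2, the ring meets the 4n+2 criterion.
(This ring is benzene.)

Aromatic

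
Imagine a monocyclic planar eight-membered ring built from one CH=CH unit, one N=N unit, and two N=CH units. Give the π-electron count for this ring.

8

All ring atoms are sp² and supply a p orbital to the ring (the double-bond atoms are sp², each contributing one p electron; the doubly-bonded nitrogens are pyridine-type — their lone pairs lie in the ring plane, leaving one electron in the p orbital); the conjugation is uninterrupted.
Tallying contributions gives 4 × 2 = 8 from the 4 double-bond units.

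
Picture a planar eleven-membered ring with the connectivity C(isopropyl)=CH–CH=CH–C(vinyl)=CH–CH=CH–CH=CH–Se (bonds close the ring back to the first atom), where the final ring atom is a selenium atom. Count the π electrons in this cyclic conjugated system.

Check conjugation: the double-bond atoms are sp², each contributing one p electron; the selenium donates one lone pair from its p orbital — every position has a p orbital, so the cyclic π system is continuous.
Tallying contributions gives 5 × 2 = 10 from the double-bond units + 2 from the Se atom = 12.

12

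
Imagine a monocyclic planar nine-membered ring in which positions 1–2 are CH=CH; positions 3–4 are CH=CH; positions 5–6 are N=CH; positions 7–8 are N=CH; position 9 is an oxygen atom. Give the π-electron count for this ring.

All ring atoms are sp² and supply a p orbital to the ring (the double-bond atoms are sp², each contributing one p electron; the doubly-bonded nitrogens are pyridine-type — their lone pairs lie in the ring plane, leaving one electron in the p orbital; the oxygen donates one lone pair from its p orbital); the conjugation is uninterrupted.
π-electron count: 4 × 2 = 8 from the double-bond units + 2 from the O atom = 10.

10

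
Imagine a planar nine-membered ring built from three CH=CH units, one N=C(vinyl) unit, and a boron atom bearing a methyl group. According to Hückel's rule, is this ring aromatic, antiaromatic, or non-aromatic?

The p orbitals form a continuous loop: each doubly-bonded ring atom is sp² with one p-orbital electron; each sp² =N– keeps its lone pair in-plane and puts one electron into the π system; the boron has an empty p orbital. The ring is fully conjugated.
Counting π electrons: 4 × 2 = 8 from the double-bond units + 0 from the B(methyl) atom = 8.
8 is a 4n count (n = 2), so the planar conjugated ring is antiaromatic.

Antiaromatic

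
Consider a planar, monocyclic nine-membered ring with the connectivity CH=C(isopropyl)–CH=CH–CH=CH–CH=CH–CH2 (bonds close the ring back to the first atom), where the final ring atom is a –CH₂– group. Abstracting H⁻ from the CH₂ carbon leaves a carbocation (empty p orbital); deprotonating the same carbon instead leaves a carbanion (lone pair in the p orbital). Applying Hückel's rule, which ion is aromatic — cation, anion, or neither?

The anion

In either ion the ring is fully conjugated: every atom, including the new sp² carbon, supplies a p orbital.
Cation: 4 × 2 + 0 = 8 π electrons → 4(2), antiaromatic.
Anion: 4 × 2 + 2 = 10 π electrons → 4(2)+2, aromatic.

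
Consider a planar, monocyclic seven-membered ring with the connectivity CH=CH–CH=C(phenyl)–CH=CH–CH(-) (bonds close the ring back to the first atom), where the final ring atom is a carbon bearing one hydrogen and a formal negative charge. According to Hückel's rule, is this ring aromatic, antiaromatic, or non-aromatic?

Antiaromatic

Every ring atom contributes a p orbital perpendicular to the ring (each doubly-bonded ring atom is sp² with one p-orbital electron; the carbanion's lone pair occupies the p orbital), so the π system is cyclic and fully conjugated.
π-electron count: 3 × 2 = 6 from the double-bond units + 2 from the CH(-) atom = 8.
With 8 = 4·2 π electrons, Hückel's rule classifies the planar ring as antiaromatic.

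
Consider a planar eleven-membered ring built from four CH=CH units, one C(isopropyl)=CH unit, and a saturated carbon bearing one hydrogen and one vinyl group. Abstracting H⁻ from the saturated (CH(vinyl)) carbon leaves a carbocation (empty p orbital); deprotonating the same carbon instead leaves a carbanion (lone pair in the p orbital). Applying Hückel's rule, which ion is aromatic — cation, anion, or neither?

The cation

In both ions every ring atom is sp² and contributes a p orbital, so both rings are fully conjugated.
Cation: 5 × 2 + 0 = 10 π electrons → 4(2)+2, aromatic.
Anion: 5 × 2 + 2 = 12 π electrons → 4(3), antiaromatic.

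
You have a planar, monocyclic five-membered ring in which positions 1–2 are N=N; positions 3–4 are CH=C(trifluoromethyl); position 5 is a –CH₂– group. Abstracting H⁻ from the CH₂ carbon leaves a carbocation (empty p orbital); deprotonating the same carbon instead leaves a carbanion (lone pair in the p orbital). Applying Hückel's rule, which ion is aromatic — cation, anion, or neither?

In either ion the ring is fully conjugated: every atom, including the new sp² carbon, supplies a p orbital.
Cation: 2 × 2 + 0 = 4 π electrons → 4(1), antiaromatic.
Anion: 2 × 2 + 2 = 6 π electrons → 4(1)+2, aromatic.

The anion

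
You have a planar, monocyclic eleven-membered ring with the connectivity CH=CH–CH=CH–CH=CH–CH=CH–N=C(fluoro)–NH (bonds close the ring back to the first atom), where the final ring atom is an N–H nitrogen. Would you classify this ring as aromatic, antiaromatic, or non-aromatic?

Antiaromatic

All ring atoms are sp² and supply a p orbital to the ring (the double-bond atoms are sp², each contributing one p electron; the doubly-bonded nitrogens are pyridine-type — their lone pairs lie in the ring plane, leaving one electron in the p orbital; the pyrrole-type nitrogen donates its lone pair from the p orbital); the conjugation is uninterrupted.
Adding the contributions, 5 × 2 = 10 from the double-bond units + 2 from the NH atom = 12.
12 = 4(3); a planar, fully conjugated 4n system is antiaromatic.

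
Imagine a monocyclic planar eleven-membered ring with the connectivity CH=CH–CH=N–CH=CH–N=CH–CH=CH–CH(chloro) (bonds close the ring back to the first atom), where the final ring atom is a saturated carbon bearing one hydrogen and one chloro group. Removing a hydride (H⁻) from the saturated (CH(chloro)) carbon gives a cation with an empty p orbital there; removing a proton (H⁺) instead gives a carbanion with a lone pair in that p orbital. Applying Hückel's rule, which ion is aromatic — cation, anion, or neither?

Both ions have a continuous loop of p orbitals — each ring atom is sp².
Cation: 5 × 2 + 0 = 10 π electrons → 4(2)+2, aromatic.
Anion: 5 × 2 + 2 = 12 π electrons → 4(3), antiaromatic.

The cation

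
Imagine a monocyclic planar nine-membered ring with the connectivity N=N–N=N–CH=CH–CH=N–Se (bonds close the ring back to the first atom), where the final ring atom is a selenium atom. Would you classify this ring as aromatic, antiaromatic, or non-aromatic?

Aromatic

Check conjugation: each doubly-bonded ring atom is sp² with one p-orbital electron; the doubly-bonded nitrogens are pyridine-type — their lone pairs lie in the ring plane, leaving one electron in the p orbital; the selenium donates one lone pair from its p orbital — every position has a p orbital, so the cyclic π system is continuous.
Counting π electrons: 4 × 2 = 8 from the double-bond units + 2 from the Se atom = 10.
That gives a 4n+2 count (10, n = 2).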